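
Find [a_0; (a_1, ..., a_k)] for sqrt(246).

Write x_i = (sqrt(246) + m_i)/d_i with (m_0, d_0) = (0, 1). a_0 = floor(sqrt(246)) = 15, since 15^2 = 225 <= 246 < 256 = 16^2.
Iterate m_{i+1} = d_i*a_i - m_i, d_{i+1} = (246 - m_{i+1}^2)/d_i, a_{i+1} = floor((a_0 + m_{i+1})/d_{i+1}):
  m_1 = 1*15 - 0 = 15, d_1 = (246 - 15^2)/1 = 21/1 = 21, a_1 = floor((15 + 15)/21) = 1.
  m_2 = 21*1 - 15 = 6, d_2 = (246 - 6^2)/21 = 210/21 = 10, a_2 = floor((15 + 6)/10) = 2.
  m_3 = 10*2 - 6 = 14, d_3 = (246 - 14^2)/10 = 50/10 = 5, a_3 = floor((15 + 14)/5) = 5.
  m_4 = 5*5 - 14 = 11, d_4 = (246 - 11^2)/5 = 125/5 = 25, a_4 = floor((15 + 11)/25) = 1.
  m_5 = 25*1 - 11 = 14, d_5 = (246 - 14^2)/25 = 50/25 = 2, a_5 = floor((15 + 14)/2) = 14.
  m_6 = 2*14 - 14 = 14, d_6 = (246 - 14^2)/2 = 50/2 = 25, a_6 = floor((15 + 14)/25) = 1.
  m_7 = 25*1 - 14 = 11, d_7 = (246 - 11^2)/25 = 125/25 = 5, a_7 = floor((15 + 11)/5) = 5.
  m_8 = 5*5 - 11 = 14, d_8 = (246 - 14^2)/5 = 50/5 = 10, a_8 = floor((15 + 14)/10) = 2.
  m_9 = 10*2 - 14 = 6, d_9 = (246 - 6^2)/10 = 210/10 = 21, a_9 = floor((15 + 6)/21) = 1.
  m_10 = 21*1 - 6 = 15, d_10 = (246 - 15^2)/21 = 21/21 = 1, a_10 = floor((15 + 15)/1) = 30.
  m_11 = 1*30 - 15 = 15, d_11 = (246 - 15^2)/1 = 21/1 = 21: (m_11, d_11) = (m_1, d_1) = (15, 21), so from here the quotients repeat a_1, ..., a_10; the period length is 10.
Hence the expansion of sqrt(246) is a_0 = 15 followed by the repeating block 1, 2, 5, 1, 14, 1, 5, 2, 1, 30 (period 10).

[15; (1, 2, 5, 1, 14, 1, 5, 2, 1, 30)]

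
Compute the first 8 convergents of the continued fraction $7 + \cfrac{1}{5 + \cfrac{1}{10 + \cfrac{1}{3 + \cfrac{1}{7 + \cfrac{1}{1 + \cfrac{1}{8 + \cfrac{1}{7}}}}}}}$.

7/1, 36/5, 367/51, 1137/158, 8326/1157, 9463/1315, 84030/11677, 597673/83054

Using the convergent recurrence p_i = a_i*p_{i-1} + p_{i-2}, q_i = a_i*q_{i-1} + q_{i-2} with p_{-2}=0, p_{-1}=1, q_{-2}=1, q_{-1}=0:
  i=0: a_0=7, p_0 = 7*1 + 0 = 7, q_0 = 7*0 + 1 = 1.
  i=1: a_1=5, p_1 = 5*7 + 1 = 36, q_1 = 5*1 + 0 = 5.
  i=2: a_2=10, p_2 = 10*36 + 7 = 367, q_2 = 10*5 + 1 = 51.
  i=3: a_3=3, p_3 = 3*367 + 36 = 1137, q_3 = 3*51 + 5 = 158.
  i=4: a_4=7, p_4 = 7*1137 + 367 = 8326, q_4 = 7*158 + 51 = 1157.
  i=5: a_5=1, p_5 = 1*8326 + 1137 = 9463, q_5 = 1*1157 + 158 = 1315.
  i=6: a_6=8, p_6 = 8*9463 + 8326 = 84030, q_6 = 8*1315 + 1157 = 11677.
  i=7: a_7=7, p_7 = 7*84030 + 9463 = 597673, q_7 = 7*11677 + 1315 = 83054.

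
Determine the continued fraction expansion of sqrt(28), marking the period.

Write x_i = (sqrt(28) + m_i)/d_i with (m_0, d_0) = (0, 1). a_0 = floor(sqrt(28)) = 5, since 5^2 = 25 <= 28 < 36 = 6^2.
Iterate m_{i+1} = d_i*a_i - m_i, d_{i+1} = (28 - m_{i+1}^2)/d_i, a_{i+1} = floor((a_0 + m_{i+1})/d_{i+1}):
  m_1 = 1*5 - 0 = 5, d_1 = (28 - 5^2)/1 = 3/1 = 3, a_1 = floor((5 + 5)/3) = 3.
  m_2 = 3*3 - 5 = 4, d_2 = (28 - 4^2)/3 = 12/3 = 4, a_2 = floor((5 + 4)/4) = 2.
  m_3 = 4*2 - 4 = 4, d_3 = (28 - 4^2)/4 = 12/4 = 3, a_3 = floor((5 + 4)/3) = 3.
  m_4 = 3*3 - 4 = 5, d_4 = (28 - 5^2)/3 = 3/3 = 1, a_4 = floor((5 + 5)/1) = 10.
  m_5 = 1*10 - 5 = 5, d_5 = (28 - 5^2)/1 = 3/1 = 3: (m_5, d_5) = (m_1, d_1) = (5, 3), so from here the quotients repeat a_1, ..., a_4; the period length is 4.
Hence the expansion of sqrt(28) is a_0 = 5 followed by the repeating block 3, 2, 3, 10 (period 4).

[5; (3, 2, 3, 10)]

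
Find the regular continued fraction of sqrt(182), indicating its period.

[13; (2, 26)]

Write x_i = (sqrt(182) + m_i)/d_i with (m_0, d_0) = (0, 1). a_0 = floor(sqrt(182)) = 13, since 13^2 = 169 <= 182 < 196 = 14^2.
Iterate m_{i+1} = d_i*a_i - m_i, d_{i+1} = (182 - m_{i+1}^2)/d_i, a_{i+1} = floor((a_0 + m_{i+1})/d_{i+1}):
  m_1 = 1*13 - 0 = 13, d_1 = (182 - 13^2)/1 = 13/1 = 13, a_1 = floor((13 + 13)/13) = 2.
  m_2 = 13*2 - 13 = 13, d_2 = (182 - 13^2)/13 = 13/13 = 1, a_2 = floor((13 + 13)/1) = 26.
  m_3 = 1*26 - 13 = 13, d_3 = (182 - 13^2)/1 = 13/1 = 13: (m_3, d_3) = (m_1, d_1) = (13, 13), so from here the quotients repeat a_1, a_2; the period length is 2.
Hence the expansion of sqrt(182) is a_0 = 13 followed by the repeating block 2, 26 (period 2).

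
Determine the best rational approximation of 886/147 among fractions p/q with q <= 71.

223/37

Expand x = 886/147 as a continued fraction with the Euclidean algorithm:
  886 = 6*147 + 4, so a_0 = 6.
  147 = 36*4 + 3, so a_1 = 36.
  4 = 1*3 + 1, so a_2 = 1.
  3 = 3*1 + 0, so a_3 = 3.
so x = [6; 36, 1, 3].
Convergents (p_i = a_i*p_{i-1} + p_{i-2}, q_i = a_i*q_{i-1} + q_{i-2} with p_{-2}=0, p_{-1}=1, q_{-2}=1, q_{-1}=0), until the denominator exceeds 71:
  i=0: a_0=6, p_0 = 6*1 + 0 = 6, q_0 = 6*0 + 1 = 1.
  i=1: a_1=36, p_1 = 36*6 + 1 = 217, q_1 = 36*1 + 0 = 36.
  i=2: a_2=1, p_2 = 1*217 + 6 = 223, q_2 = 1*36 + 1 = 37.
  i=3: a_3=3, p_3 = 3*223 + 217 = 886, q_3 = 3*37 + 36 = 147.
q_3 = 147 > 71, so the last convergent with denominator <= 71 is p_2/q_2 = 223/37.
The closest fraction with denominator <= 71 is either p_2/q_2 or the intermediate fraction (k*p_2 + p_1)/(k*q_2 + q_1) with the largest k >= 1 whose denominator stays <= 71; these approach x as k grows, and every other convergent or intermediate fraction in range is farther away.
Largest k: floor((71 - q_1)/q_2) = floor((71 - 36)/37) = 0.
Since k = 0, no intermediate fraction beyond p_2/q_2 has denominator <= 71, so the convergent 223/37 is the closest (its error is |886*37 - 223*147|/(147*37) = 1/5439).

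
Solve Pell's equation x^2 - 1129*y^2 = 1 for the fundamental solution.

(x, y) = (56449, 1680)

First expand sqrt(1129) as a continued fraction. With x_i = (sqrt(1129) + m_i)/d_i and (m_0, d_0) = (0, 1): a_0 = floor(sqrt(1129)) = 33, since 33^2 = 1089 <= 1129 < 1156 = 34^2.
Iterate m_{i+1} = d_i*a_i - m_i, d_{i+1} = (1129 - m_{i+1}^2)/d_i, a_{i+1} = floor((a_0 + m_{i+1})/d_{i+1}):
  m_1 = 1*33 - 0 = 33, d_1 = (1129 - 33^2)/1 = 40/1 = 40, a_1 = floor((33 + 33)/40) = 1.
  m_2 = 40*1 - 33 = 7, d_2 = (1129 - 7^2)/40 = 1080/40 = 27, a_2 = floor((33 + 7)/27) = 1.
  m_3 = 27*1 - 7 = 20, d_3 = (1129 - 20^2)/27 = 729/27 = 27, a_3 = floor((33 + 20)/27) = 1.
  m_4 = 27*1 - 20 = 7, d_4 = (1129 - 7^2)/27 = 1080/27 = 40, a_4 = floor((33 + 7)/40) = 1.
  m_5 = 40*1 - 7 = 33, d_5 = (1129 - 33^2)/40 = 40/40 = 1, a_5 = floor((33 + 33)/1) = 66.
  m_6 = 1*66 - 33 = 33, d_6 = (1129 - 33^2)/1 = 40/1 = 40: (m_6, d_6) = (m_1, d_1) = (33, 40), so from here the quotients repeat a_1, ..., a_5; the period length is 5.
So sqrt(1129) = [33; (1, 1, 1, 1, 66)] with period length k = 5.
k is odd, so (p_{k-1}, q_{k-1}) only solves x^2 - 1129y^2 = -1 and the fundamental solution of x^2 - 1129y^2 = 1 is (p_{2k-1}, q_{2k-1}) = (p_9, q_9); compute convergents through index 9, running through the period twice.
Convergents (p_i = a_i*p_{i-1} + p_{i-2}, q_i = a_i*q_{i-1} + q_{i-2} with p_{-2}=0, p_{-1}=1, q_{-2}=1, q_{-1}=0):
  i=0: a_0=33, p_0 = 33*1 + 0 = 33, q_0 = 33*0 + 1 = 1.
  i=1: a_1=1, p_1 = 1*33 + 1 = 34, q_1 = 1*1 + 0 = 1.
  i=2: a_2=1, p_2 = 1*34 + 33 = 67, q_2 = 1*1 + 1 = 2.
  i=3: a_3=1, p_3 = 1*67 + 34 = 101, q_3 = 1*2 + 1 = 3.
  i=4: a_4=1, p_4 = 1*101 + 67 = 168, q_4 = 1*3 + 2 = 5.
  i=5: a_5=66, p_5 = 66*168 + 101 = 11189, q_5 = 66*5 + 3 = 333.
  i=6: a_6=1, p_6 = 1*11189 + 168 = 11357, q_6 = 1*333 + 5 = 338.
  i=7: a_7=1, p_7 = 1*11357 + 11189 = 22546, q_7 = 1*338 + 333 = 671.
  i=8: a_8=1, p_8 = 1*22546 + 11357 = 33903, q_8 = 1*671 + 338 = 1009.
  i=9: a_9=1, p_9 = 1*33903 + 22546 = 56449, q_9 = 1*1009 + 671 = 1680.
Indeed p_4^2 - 1129*q_4^2 = 28224 - 28225 = -1, not +1.
Check: 56449^2 - 1129*1680^2 = 3186489601 - 3186489600 = 1, so (x, y) = (56449, 1680) solves the equation, and by the theorem it is the least positive solution.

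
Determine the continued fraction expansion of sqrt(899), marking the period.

[29; (1, 58)]

Write x_i = (sqrt(899) + m_i)/d_i with (m_0, d_0) = (0, 1). a_0 = floor(sqrt(899)) = 29, since 29^2 = 841 <= 899 < 900 = 30^2.
Iterate m_{i+1} = d_i*a_i - m_i, d_{i+1} = (899 - m_{i+1}^2)/d_i, a_{i+1} = floor((a_0 + m_{i+1})/d_{i+1}):
  m_1 = 1*29 - 0 = 29, d_1 = (899 - 29^2)/1 = 58/1 = 58, a_1 = floor((29 + 29)/58) = 1.
  m_2 = 58*1 - 29 = 29, d_2 = (899 - 29^2)/58 = 58/58 = 1, a_2 = floor((29 + 29)/1) = 58.
  m_3 = 1*58 - 29 = 29, d_3 = (899 - 29^2)/1 = 58/1 = 58: (m_3, d_3) = (m_1, d_1) = (29, 58), so from here the quotients repeat a_1, a_2; the period length is 2.
Hence the expansion of sqrt(899) is a_0 = 29 followed by the repeating block 1, 58 (period 2).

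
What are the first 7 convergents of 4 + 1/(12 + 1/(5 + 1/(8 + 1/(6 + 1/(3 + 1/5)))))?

Using the convergent recurrence p_i = a_i*p_{i-1} + p_{i-2}, q_i = a_i*q_{i-1} + q_{i-2} with p_{-2}=0, p_{-1}=1, q_{-2}=1, q_{-1}=0:
  i=0: a_0=4, p_0 = 4*1 + 0 = 4, q_0 = 4*0 + 1 = 1.
  i=1: a_1=12, p_1 = 12*4 + 1 = 49, q_1 = 12*1 + 0 = 12.
  i=2: a_2=5, p_2 = 5*49 + 4 = 249, q_2 = 5*12 + 1 = 61.
  i=3: a_3=8, p_3 = 8*249 + 49 = 2041, q_3 = 8*61 + 12 = 500.
  i=4: a_4=6, p_4 = 6*2041 + 249 = 12495, q_4 = 6*500 + 61 = 3061.
  i=5: a_5=3, p_5 = 3*12495 + 2041 = 39526, q_5 = 3*3061 + 500 = 9683.
  i=6: a_6=5, p_6 = 5*39526 + 12495 = 210125, q_6 = 5*9683 + 3061 = 51476.

4/1, 49/12, 249/61, 2041/500, 12495/3061, 39526/9683, 210125/51476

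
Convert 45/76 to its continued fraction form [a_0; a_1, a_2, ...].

[0; 1, 1, 2, 4, 1, 2]

Run the Euclidean algorithm on 45 and 76; the successive quotients are the partial quotients a_0, a_1, ... (each step inverts the fractional part left over by the previous one):
  45 = 0*76 + 45, so a_0 = 0.
  76 = 1*45 + 31, so a_1 = 1.
  45 = 1*31 + 14, so a_2 = 1.
  31 = 2*14 + 3, so a_3 = 2.
  14 = 4*3 + 2, so a_4 = 4.
  3 = 1*2 + 1, so a_5 = 1.
  2 = 2*1 + 0, so a_6 = 2.
The remainder reaches 0 after 7 divisions, so the expansion has 7 partial quotients, read off in order.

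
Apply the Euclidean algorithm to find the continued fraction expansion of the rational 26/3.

Run the Euclidean algorithm on 26 and 3; the successive quotients are the partial quotients a_0, a_1, ... (each step inverts the fractional part left over by the previous one):
  26 = 8*3 + 2, so a_0 = 8.
  3 = 1*2 + 1, so a_1 = 1.
  2 = 2*1 + 0, so a_2 = 2.
The remainder reaches 0 after 3 divisions, so the expansion has 3 partial quotients, read off in order.

[8; 1, 2]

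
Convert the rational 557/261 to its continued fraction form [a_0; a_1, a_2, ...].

[2; 7, 2, 5, 3]

Run the Euclidean algorithm on 557 and 261; the successive quotients are the partial quotients a_0, a_1, ... (each step inverts the fractional part left over by the previous one):
  557 = 2*261 + 35, so a_0 = 2.
  261 = 7*35 + 16, so a_1 = 7.
  35 = 2*16 + 3, so a_2 = 2.
  16 = 5*3 + 1, so a_3 = 5.
  3 = 3*1 + 0, so a_4 = 3.
The remainder reaches 0 after 5 divisions, so the expansion has 5 partial quotients, read off in order.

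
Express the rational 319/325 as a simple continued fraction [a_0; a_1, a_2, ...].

Run the Euclidean algorithm on 319 and 325; the successive quotients are the partial quotients a_0, a_1, ... (each step inverts the fractional part left over by the previous one):
  319 = 0*325 + 319, so a_0 = 0.
  325 = 1*319 + 6, so a_1 = 1.
  319 = 53*6 + 1, so a_2 = 53.
  6 = 6*1 + 0, so a_3 = 6.
The remainder reaches 0 after 4 divisions, so the expansion has 4 partial quotients, read off in order.

[0; 1, 53, 6]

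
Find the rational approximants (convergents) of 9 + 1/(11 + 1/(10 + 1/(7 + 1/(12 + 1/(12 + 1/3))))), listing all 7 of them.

9/1, 100/11, 1009/111, 7163/788, 86965/9567, 1050743/115592, 3239194/356343

Using the convergent recurrence p_i = a_i*p_{i-1} + p_{i-2}, q_i = a_i*q_{i-1} + q_{i-2} with p_{-2}=0, p_{-1}=1, q_{-2}=1, q_{-1}=0:
  i=0: a_0=9, p_0 = 9*1 + 0 = 9, q_0 = 9*0 + 1 = 1.
  i=1: a_1=11, p_1 = 11*9 + 1 = 100, q_1 = 11*1 + 0 = 11.
  i=2: a_2=10, p_2 = 10*100 + 9 = 1009, q_2 = 10*11 + 1 = 111.
  i=3: a_3=7, p_3 = 7*1009 + 100 = 7163, q_3 = 7*111 + 11 = 788.
  i=4: a_4=12, p_4 = 12*7163 + 1009 = 86965, q_4 = 12*788 + 111 = 9567.
  i=5: a_5=12, p_5 = 12*86965 + 7163 = 1050743, q_5 = 12*9567 + 788 = 115592.
  i=6: a_6=3, p_6 = 3*1050743 + 86965 = 3239194, q_6 = 3*115592 + 9567 = 356343.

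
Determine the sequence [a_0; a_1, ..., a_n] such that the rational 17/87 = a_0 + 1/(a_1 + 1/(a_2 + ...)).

[0; 5, 8, 2]

Run the Euclidean algorithm on 17 and 87; the successive quotients are the partial quotients a_0, a_1, ... (each step inverts the fractional part left over by the previous one):
  17 = 0*87 + 17, so a_0 = 0.
  87 = 5*17 + 2, so a_1 = 5.
  17 = 8*2 + 1, so a_2 = 8.
  2 = 2*1 + 0, so a_3 = 2.
The remainder reaches 0 after 4 divisions, so the expansion has 4 partial quotients, read off in order.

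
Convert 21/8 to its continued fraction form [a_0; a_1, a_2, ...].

Run the Euclidean algorithm on 21 and 8; the successive quotients are the partial quotients a_0, a_1, ... (each step inverts the fractional part left over by the previous one):
  21 = 2*8 + 5, so a_0 = 2.
  8 = 1*5 + 3, so a_1 = 1.
  5 = 1*3 + 2, so a_2 = 1.
  3 = 1*2 + 1, so a_3 = 1.
  2 = 2*1 + 0, so a_4 = 2.
The remainder reaches 0 after 5 divisions, so the expansion has 5 partial quotients, read off in order.

[2; 1, 1, 1, 2]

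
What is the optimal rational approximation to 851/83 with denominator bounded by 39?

41/4

Expand x = 851/83 as a continued fraction with the Euclidean algorithm:
  851 = 10*83 + 21, so a_0 = 10.
  83 = 3*21 + 20, so a_1 = 3.
  21 = 1*20 + 1, so a_2 = 1.
  20 = 20*1 + 0, so a_3 = 20.
so x = [10; 3, 1, 20].
Convergents (p_i = a_i*p_{i-1} + p_{i-2}, q_i = a_i*q_{i-1} + q_{i-2} with p_{-2}=0, p_{-1}=1, q_{-2}=1, q_{-1}=0), until the denominator exceeds 39:
  i=0: a_0=10, p_0 = 10*1 + 0 = 10, q_0 = 10*0 + 1 = 1.
  i=1: a_1=3, p_1 = 3*10 + 1 = 31, q_1 = 3*1 + 0 = 3.
  i=2: a_2=1, p_2 = 1*31 + 10 = 41, q_2 = 1*3 + 1 = 4.
  i=3: a_3=20, p_3 = 20*41 + 31 = 851, q_3 = 20*4 + 3 = 83.
q_3 = 83 > 39, so the last convergent with denominator <= 39 is p_2/q_2 = 41/4.
The closest fraction with denominator <= 39 is either p_2/q_2 or the intermediate fraction (k*p_2 + p_1)/(k*q_2 + q_1) with the largest k >= 1 whose denominator stays <= 39; these approach x as k grows, and every other convergent or intermediate fraction in range is farther away.
Largest k: floor((39 - q_1)/q_2) = floor((39 - 3)/4) = 9.
That gives (9*41 + 31)/(9*4 + 3) = 400/39.
Compare the errors: |x - 41/4| = |851*4 - 41*83|/(83*4) = 1/332, and |x - 400/39| = |851*39 - 400*83|/(83*39) = 11/3237.
Cross-multiplying, 1*3237 = 3237 < 3652 = 11*332, so 1/332 is smaller: the convergent 41/4 is closer to x than 400/39.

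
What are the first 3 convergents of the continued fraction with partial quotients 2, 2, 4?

Using the convergent recurrence p_i = a_i*p_{i-1} + p_{i-2}, q_i = a_i*q_{i-1} + q_{i-2} with p_{-2}=0, p_{-1}=1, q_{-2}=1, q_{-1}=0:
  i=0: a_0=2, p_0 = 2*1 + 0 = 2, q_0 = 2*0 + 1 = 1.
  i=1: a_1=2, p_1 = 2*2 + 1 = 5, q_1 = 2*1 + 0 = 2.
  i=2: a_2=4, p_2 = 4*5 + 2 = 22, q_2 = 4*2 + 1 = 9.

2/1, 5/2, 22/9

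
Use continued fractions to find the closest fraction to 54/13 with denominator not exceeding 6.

Expand x = 54/13 as a continued fraction with the Euclidean algorithm:
  54 = 4*13 + 2, so a_0 = 4.
  13 = 6*2 + 1, so a_1 = 6.
  2 = 2*1 + 0, so a_2 = 2.
so x = [4; 6, 2].
Convergents (p_i = a_i*p_{i-1} + p_{i-2}, q_i = a_i*q_{i-1} + q_{i-2} with p_{-2}=0, p_{-1}=1, q_{-2}=1, q_{-1}=0), until the denominator exceeds 6:
  i=0: a_0=4, p_0 = 4*1 + 0 = 4, q_0 = 4*0 + 1 = 1.
  i=1: a_1=6, p_1 = 6*4 + 1 = 25, q_1 = 6*1 + 0 = 6.
  i=2: a_2=2, p_2 = 2*25 + 4 = 54, q_2 = 2*6 + 1 = 13.
q_2 = 13 > 6, so the last convergent with denominator <= 6 is p_1/q_1 = 25/6.
The closest fraction with denominator <= 6 is either p_1/q_1 or the intermediate fraction (k*p_1 + p_0)/(k*q_1 + q_0) with the largest k >= 1 whose denominator stays <= 6; these approach x as k grows, and every other convergent or intermediate fraction in range is farther away.
Largest k: floor((6 - q_0)/q_1) = floor((6 - 1)/6) = 0.
Since k = 0, no intermediate fraction beyond p_1/q_1 has denominator <= 6, so the convergent 25/6 is the closest (its error is |54*6 - 25*13|/(13*6) = 1/78).

25/6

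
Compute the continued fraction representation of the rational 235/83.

Run the Euclidean algorithm on 235 and 83; the successive quotients are the partial quotients a_0, a_1, ... (each step inverts the fractional part left over by the previous one):
  235 = 2*83 + 69, so a_0 = 2.
  83 = 1*69 + 14, so a_1 = 1.
  69 = 4*14 + 13, so a_2 = 4.
  14 = 1*13 + 1, so a_3 = 1.
  13 = 13*1 + 0, so a_4 = 13.
The remainder reaches 0 after 5 divisions, so the expansion has 5 partial quotients, read off in order.

[2; 1, 4, 1, 13]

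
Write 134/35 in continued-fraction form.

Run the Euclidean algorithm on 134 and 35; the successive quotients are the partial quotients a_0, a_1, ... (each step inverts the fractional part left over by the previous one):
  134 = 3*35 + 29, so a_0 = 3.
  35 = 1*29 + 6, so a_1 = 1.
  29 = 4*6 + 5, so a_2 = 4.
  6 = 1*5 + 1, so a_3 = 1.
  5 = 5*1 + 0, so a_4 = 5.
The remainder reaches 0 after 5 divisions, so the expansion has 5 partial quotients, read off in order.

[3; 1, 4, 1, 5]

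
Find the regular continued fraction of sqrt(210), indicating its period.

[14; (2, 28)]

Write x_i = (sqrt(210) + m_i)/d_i with (m_0, d_0) = (0, 1). a_0 = floor(sqrt(210)) = 14, since 14^2 = 196 <= 210 < 225 = 15^2.
Iterate m_{i+1} = d_i*a_i - m_i, d_{i+1} = (210 - m_{i+1}^2)/d_i, a_{i+1} = floor((a_0 + m_{i+1})/d_{i+1}):
  m_1 = 1*14 - 0 = 14, d_1 = (210 - 14^2)/1 = 14/1 = 14, a_1 = floor((14 + 14)/14) = 2.
  m_2 = 14*2 - 14 = 14, d_2 = (210 - 14^2)/14 = 14/14 = 1, a_2 = floor((14 + 14)/1) = 28.
  m_3 = 1*28 - 14 = 14, d_3 = (210 - 14^2)/1 = 14/1 = 14: (m_3, d_3) = (m_1, d_1) = (14, 14), so from here the quotients repeat a_1, a_2; the period length is 2.
Hence the expansion of sqrt(210) is a_0 = 14 followed by the repeating block 2, 28 (period 2).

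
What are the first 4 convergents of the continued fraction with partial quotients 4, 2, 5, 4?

Using the convergent recurrence p_i = a_i*p_{i-1} + p_{i-2}, q_i = a_i*q_{i-1} + q_{i-2} with p_{-2}=0, p_{-1}=1, q_{-2}=1, q_{-1}=0:
  i=0: a_0=4, p_0 = 4*1 + 0 = 4, q_0 = 4*0 + 1 = 1.
  i=1: a_1=2, p_1 = 2*4 + 1 = 9, q_1 = 2*1 + 0 = 2.
  i=2: a_2=5, p_2 = 5*9 + 4 = 49, q_2 = 5*2 + 1 = 11.
  i=3: a_3=4, p_3 = 4*49 + 9 = 205, q_3 = 4*11 + 2 = 46.

4/1, 9/2, 49/11, 205/46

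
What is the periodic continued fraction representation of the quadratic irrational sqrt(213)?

[14; (1, 1, 2, 6, 1, 8, 1, 6, 2, 1, 1, 28)]

Write x_i = (sqrt(213) + m_i)/d_i with (m_0, d_0) = (0, 1). a_0 = floor(sqrt(213)) = 14, since 14^2 = 196 <= 213 < 225 = 15^2.
Iterate m_{i+1} = d_i*a_i - m_i, d_{i+1} = (213 - m_{i+1}^2)/d_i, a_{i+1} = floor((a_0 + m_{i+1})/d_{i+1}):
  m_1 = 1*14 - 0 = 14, d_1 = (213 - 14^2)/1 = 17/1 = 17, a_1 = floor((14 + 14)/17) = 1.
  m_2 = 17*1 - 14 = 3, d_2 = (213 - 3^2)/17 = 204/17 = 12, a_2 = floor((14 + 3)/12) = 1.
  m_3 = 12*1 - 3 = 9, d_3 = (213 - 9^2)/12 = 132/12 = 11, a_3 = floor((14 + 9)/11) = 2.
  m_4 = 11*2 - 9 = 13, d_4 = (213 - 13^2)/11 = 44/11 = 4, a_4 = floor((14 + 13)/4) = 6.
  m_5 = 4*6 - 13 = 11, d_5 = (213 - 11^2)/4 = 92/4 = 23, a_5 = floor((14 + 11)/23) = 1.
  m_6 = 23*1 - 11 = 12, d_6 = (213 - 12^2)/23 = 69/23 = 3, a_6 = floor((14 + 12)/3) = 8.
  m_7 = 3*8 - 12 = 12, d_7 = (213 - 12^2)/3 = 69/3 = 23, a_7 = floor((14 + 12)/23) = 1.
  m_8 = 23*1 - 12 = 11, d_8 = (213 - 11^2)/23 = 92/23 = 4, a_8 = floor((14 + 11)/4) = 6.
  m_9 = 4*6 - 11 = 13, d_9 = (213 - 13^2)/4 = 44/4 = 11, a_9 = floor((14 + 13)/11) = 2.
  m_10 = 11*2 - 13 = 9, d_10 = (213 - 9^2)/11 = 132/11 = 12, a_10 = floor((14 + 9)/12) = 1.
  m_11 = 12*1 - 9 = 3, d_11 = (213 - 3^2)/12 = 204/12 = 17, a_11 = floor((14 + 3)/17) = 1.
  m_12 = 17*1 - 3 = 14, d_12 = (213 - 14^2)/17 = 17/17 = 1, a_12 = floor((14 + 14)/1) = 28.
  m_13 = 1*28 - 14 = 14, d_13 = (213 - 14^2)/1 = 17/1 = 17: (m_13, d_13) = (m_1, d_1) = (14, 17), so from here the quotients repeat a_1, ..., a_12; the period length is 12.
Hence the expansion of sqrt(213) is a_0 = 14 followed by the repeating block 1, 1, 2, 6, 1, 8, 1, 6, 2, 1, 1, 28 (period 12).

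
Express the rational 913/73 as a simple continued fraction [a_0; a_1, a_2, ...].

[12; 1, 1, 36]

Run the Euclidean algorithm on 913 and 73; the successive quotients are the partial quotients a_0, a_1, ... (each step inverts the fractional part left over by the previous one):
  913 = 12*73 + 37, so a_0 = 12.
  73 = 1*37 + 36, so a_1 = 1.
  37 = 1*36 + 1, so a_2 = 1.
  36 = 36*1 + 0, so a_3 = 36.
The remainder reaches 0 after 4 divisions, so the expansion has 4 partial quotients, read off in order.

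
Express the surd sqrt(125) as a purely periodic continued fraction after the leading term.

Write x_i = (sqrt(125) + m_i)/d_i with (m_0, d_0) = (0, 1). a_0 = floor(sqrt(125)) = 11, since 11^2 = 121 <= 125 < 144 = 12^2.
Iterate m_{i+1} = d_i*a_i - m_i, d_{i+1} = (125 - m_{i+1}^2)/d_i, a_{i+1} = floor((a_0 + m_{i+1})/d_{i+1}):
  m_1 = 1*11 - 0 = 11, d_1 = (125 - 11^2)/1 = 4/1 = 4, a_1 = floor((11 + 11)/4) = 5.
  m_2 = 4*5 - 11 = 9, d_2 = (125 - 9^2)/4 = 44/4 = 11, a_2 = floor((11 + 9)/11) = 1.
  m_3 = 11*1 - 9 = 2, d_3 = (125 - 2^2)/11 = 121/11 = 11, a_3 = floor((11 + 2)/11) = 1.
  m_4 = 11*1 - 2 = 9, d_4 = (125 - 9^2)/11 = 44/11 = 4, a_4 = floor((11 + 9)/4) = 5.
  m_5 = 4*5 - 9 = 11, d_5 = (125 - 11^2)/4 = 4/4 = 1, a_5 = floor((11 + 11)/1) = 22.
  m_6 = 1*22 - 11 = 11, d_6 = (125 - 11^2)/1 = 4/1 = 4: (m_6, d_6) = (m_1, d_1) = (11, 4), so from here the quotients repeat a_1, ..., a_5; the period length is 5.
Hence the expansion of sqrt(125) is a_0 = 11 followed by the repeating block 5, 1, 1, 5, 22 (period 5).

[11; (5, 1, 1, 5, 22)]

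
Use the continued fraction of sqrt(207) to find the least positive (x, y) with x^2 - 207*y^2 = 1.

(x, y) = (1151, 80)

First expand sqrt(207) as a continued fraction. With x_i = (sqrt(207) + m_i)/d_i and (m_0, d_0) = (0, 1): a_0 = floor(sqrt(207)) = 14, since 14^2 = 196 <= 207 < 225 = 15^2.
Iterate m_{i+1} = d_i*a_i - m_i, d_{i+1} = (207 - m_{i+1}^2)/d_i, a_{i+1} = floor((a_0 + m_{i+1})/d_{i+1}):
  m_1 = 1*14 - 0 = 14, d_1 = (207 - 14^2)/1 = 11/1 = 11, a_1 = floor((14 + 14)/11) = 2.
  m_2 = 11*2 - 14 = 8, d_2 = (207 - 8^2)/11 = 143/11 = 13, a_2 = floor((14 + 8)/13) = 1.
  m_3 = 13*1 - 8 = 5, d_3 = (207 - 5^2)/13 = 182/13 = 14, a_3 = floor((14 + 5)/14) = 1.
  m_4 = 14*1 - 5 = 9, d_4 = (207 - 9^2)/14 = 126/14 = 9, a_4 = floor((14 + 9)/9) = 2.
  m_5 = 9*2 - 9 = 9, d_5 = (207 - 9^2)/9 = 126/9 = 14, a_5 = floor((14 + 9)/14) = 1.
  m_6 = 14*1 - 9 = 5, d_6 = (207 - 5^2)/14 = 182/14 = 13, a_6 = floor((14 + 5)/13) = 1.
  m_7 = 13*1 - 5 = 8, d_7 = (207 - 8^2)/13 = 143/13 = 11, a_7 = floor((14 + 8)/11) = 2.
  m_8 = 11*2 - 8 = 14, d_8 = (207 - 14^2)/11 = 11/11 = 1, a_8 = floor((14 + 14)/1) = 28.
  m_9 = 1*28 - 14 = 14, d_9 = (207 - 14^2)/1 = 11/1 = 11: (m_9, d_9) = (m_1, d_1) = (14, 11), so from here the quotients repeat a_1, ..., a_8; the period length is 8.
So sqrt(207) = [14; (2, 1, 1, 2, 1, 1, 2, 28)] with period length k = 8.
k is even, so the fundamental solution of x^2 - 207y^2 = 1 is (p_{k-1}, q_{k-1}) = (p_7, q_7); compute convergents through index 7.
Convergents (p_i = a_i*p_{i-1} + p_{i-2}, q_i = a_i*q_{i-1} + q_{i-2} with p_{-2}=0, p_{-1}=1, q_{-2}=1, q_{-1}=0):
  i=0: a_0=14, p_0 = 14*1 + 0 = 14, q_0 = 14*0 + 1 = 1.
  i=1: a_1=2, p_1 = 2*14 + 1 = 29, q_1 = 2*1 + 0 = 2.
  i=2: a_2=1, p_2 = 1*29 + 14 = 43, q_2 = 1*2 + 1 = 3.
  i=3: a_3=1, p_3 = 1*43 + 29 = 72, q_3 = 1*3 + 2 = 5.
  i=4: a_4=2, p_4 = 2*72 + 43 = 187, q_4 = 2*5 + 3 = 13.
  i=5: a_5=1, p_5 = 1*187 + 72 = 259, q_5 = 1*13 + 5 = 18.
  i=6: a_6=1, p_6 = 1*259 + 187 = 446, q_6 = 1*18 + 13 = 31.
  i=7: a_7=2, p_7 = 2*446 + 259 = 1151, q_7 = 2*31 + 18 = 80.
Check: 1151^2 - 207*80^2 = 1324801 - 1324800 = 1, so (x, y) = (1151, 80) solves the equation, and by the theorem it is the least positive solution.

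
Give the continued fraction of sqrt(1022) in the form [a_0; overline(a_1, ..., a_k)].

[31; overline(1, 30, 1, 62)]

Write x_i = (sqrt(1022) + m_i)/d_i with (m_0, d_0) = (0, 1). a_0 = floor(sqrt(1022)) = 31, since 31^2 = 961 <= 1022 < 1024 = 32^2.
Iterate m_{i+1} = d_i*a_i - m_i, d_{i+1} = (1022 - m_{i+1}^2)/d_i, a_{i+1} = floor((a_0 + m_{i+1})/d_{i+1}):
  m_1 = 1*31 - 0 = 31, d_1 = (1022 - 31^2)/1 = 61/1 = 61, a_1 = floor((31 + 31)/61) = 1.
  m_2 = 61*1 - 31 = 30, d_2 = (1022 - 30^2)/61 = 122/61 = 2, a_2 = floor((31 + 30)/2) = 30.
  m_3 = 2*30 - 30 = 30, d_3 = (1022 - 30^2)/2 = 122/2 = 61, a_3 = floor((31 + 30)/61) = 1.
  m_4 = 61*1 - 30 = 31, d_4 = (1022 - 31^2)/61 = 61/61 = 1, a_4 = floor((31 + 31)/1) = 62.
  m_5 = 1*62 - 31 = 31, d_5 = (1022 - 31^2)/1 = 61/1 = 61: (m_5, d_5) = (m_1, d_1) = (31, 61), so from here the quotients repeat a_1, ..., a_4; the period length is 4.
Hence the expansion of sqrt(1022) is a_0 = 31 followed by the repeating block 1, 30, 1, 62 (period 4).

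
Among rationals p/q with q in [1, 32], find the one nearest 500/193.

57/22

Expand x = 500/193 as a continued fraction with the Euclidean algorithm:
  500 = 2*193 + 114, so a_0 = 2.
  193 = 1*114 + 79, so a_1 = 1.
  114 = 1*79 + 35, so a_2 = 1.
  79 = 2*35 + 9, so a_3 = 2.
  35 = 3*9 + 8, so a_4 = 3.
  9 = 1*8 + 1, so a_5 = 1.
  8 = 8*1 + 0, so a_6 = 8.
so x = [2; 1, 1, 2, 3, 1, 8].
Convergents (p_i = a_i*p_{i-1} + p_{i-2}, q_i = a_i*q_{i-1} + q_{i-2} with p_{-2}=0, p_{-1}=1, q_{-2}=1, q_{-1}=0), until the denominator exceeds 32:
  i=0: a_0=2, p_0 = 2*1 + 0 = 2, q_0 = 2*0 + 1 = 1.
  i=1: a_1=1, p_1 = 1*2 + 1 = 3, q_1 = 1*1 + 0 = 1.
  i=2: a_2=1, p_2 = 1*3 + 2 = 5, q_2 = 1*1 + 1 = 2.
  i=3: a_3=2, p_3 = 2*5 + 3 = 13, q_3 = 2*2 + 1 = 5.
  i=4: a_4=3, p_4 = 3*13 + 5 = 44, q_4 = 3*5 + 2 = 17.
  i=5: a_5=1, p_5 = 1*44 + 13 = 57, q_5 = 1*17 + 5 = 22.
  i=6: a_6=8, p_6 = 8*57 + 44 = 500, q_6 = 8*22 + 17 = 193.
q_6 = 193 > 32, so the last convergent with denominator <= 32 is p_5/q_5 = 57/22.
The closest fraction with denominator <= 32 is either p_5/q_5 or the intermediate fraction (k*p_5 + p_4)/(k*q_5 + q_4) with the largest k >= 1 whose denominator stays <= 32; these approach x as k grows, and every other convergent or intermediate fraction in range is farther away.
Largest k: floor((32 - q_4)/q_5) = floor((32 - 17)/22) = 0.
Since k = 0, no intermediate fraction beyond p_5/q_5 has denominator <= 32, so the convergent 57/22 is the closest (its error is |500*22 - 57*193|/(193*22) = 1/4246).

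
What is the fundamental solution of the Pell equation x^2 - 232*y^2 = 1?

(x, y) = (19603, 1287)

First expand sqrt(232) as a continued fraction. With x_i = (sqrt(232) + m_i)/d_i and (m_0, d_0) = (0, 1): a_0 = floor(sqrt(232)) = 15, since 15^2 = 225 <= 232 < 256 = 16^2.
Iterate m_{i+1} = d_i*a_i - m_i, d_{i+1} = (232 - m_{i+1}^2)/d_i, a_{i+1} = floor((a_0 + m_{i+1})/d_{i+1}):
  m_1 = 1*15 - 0 = 15, d_1 = (232 - 15^2)/1 = 7/1 = 7, a_1 = floor((15 + 15)/7) = 4.
  m_2 = 7*4 - 15 = 13, d_2 = (232 - 13^2)/7 = 63/7 = 9, a_2 = floor((15 + 13)/9) = 3.
  m_3 = 9*3 - 13 = 14, d_3 = (232 - 14^2)/9 = 36/9 = 4, a_3 = floor((15 + 14)/4) = 7.
  m_4 = 4*7 - 14 = 14, d_4 = (232 - 14^2)/4 = 36/4 = 9, a_4 = floor((15 + 14)/9) = 3.
  m_5 = 9*3 - 14 = 13, d_5 = (232 - 13^2)/9 = 63/9 = 7, a_5 = floor((15 + 13)/7) = 4.
  m_6 = 7*4 - 13 = 15, d_6 = (232 - 15^2)/7 = 7/7 = 1, a_6 = floor((15 + 15)/1) = 30.
  m_7 = 1*30 - 15 = 15, d_7 = (232 - 15^2)/1 = 7/1 = 7: (m_7, d_7) = (m_1, d_1) = (15, 7), so from here the quotients repeat a_1, ..., a_6; the period length is 6.
So sqrt(232) = [15; (4, 3, 7, 3, 4, 30)] with period length k = 6.
k is even, so the fundamental solution of x^2 - 232y^2 = 1 is (p_{k-1}, q_{k-1}) = (p_5, q_5); compute convergents through index 5.
Convergents (p_i = a_i*p_{i-1} + p_{i-2}, q_i = a_i*q_{i-1} + q_{i-2} with p_{-2}=0, p_{-1}=1, q_{-2}=1, q_{-1}=0):
  i=0: a_0=15, p_0 = 15*1 + 0 = 15, q_0 = 15*0 + 1 = 1.
  i=1: a_1=4, p_1 = 4*15 + 1 = 61, q_1 = 4*1 + 0 = 4.
  i=2: a_2=3, p_2 = 3*61 + 15 = 198, q_2 = 3*4 + 1 = 13.
  i=3: a_3=7, p_3 = 7*198 + 61 = 1447, q_3 = 7*13 + 4 = 95.
  i=4: a_4=3, p_4 = 3*1447 + 198 = 4539, q_4 = 3*95 + 13 = 298.
  i=5: a_5=4, p_5 = 4*4539 + 1447 = 19603, q_5 = 4*298 + 95 = 1287.
Check: 19603^2 - 232*1287^2 = 384277609 - 384277608 = 1, so (x, y) = (19603, 1287) solves the equation, and by the theorem it is the least positive solution.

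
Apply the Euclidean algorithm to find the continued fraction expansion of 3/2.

[1; 2]

Run the Euclidean algorithm on 3 and 2; the successive quotients are the partial quotients a_0, a_1, ... (each step inverts the fractional part left over by the previous one):
  3 = 1*2 + 1, so a_0 = 1.
  2 = 2*1 + 0, so a_1 = 2.
The remainder reaches 0 after 2 divisions, so the expansion has 2 partial quotients, read off in order.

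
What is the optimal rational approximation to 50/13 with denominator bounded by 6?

23/6

Expand x = 50/13 as a continued fraction with the Euclidean algorithm:
  50 = 3*13 + 11, so a_0 = 3.
  13 = 1*11 + 2, so a_1 = 1.
  11 = 5*2 + 1, so a_2 = 5.
  2 = 2*1 + 0, so a_3 = 2.
so x = [3; 1, 5, 2].
Convergents (p_i = a_i*p_{i-1} + p_{i-2}, q_i = a_i*q_{i-1} + q_{i-2} with p_{-2}=0, p_{-1}=1, q_{-2}=1, q_{-1}=0), until the denominator exceeds 6:
  i=0: a_0=3, p_0 = 3*1 + 0 = 3, q_0 = 3*0 + 1 = 1.
  i=1: a_1=1, p_1 = 1*3 + 1 = 4, q_1 = 1*1 + 0 = 1.
  i=2: a_2=5, p_2 = 5*4 + 3 = 23, q_2 = 5*1 + 1 = 6.
  i=3: a_3=2, p_3 = 2*23 + 4 = 50, q_3 = 2*6 + 1 = 13.
q_3 = 13 > 6, so the last convergent with denominator <= 6 is p_2/q_2 = 23/6.
The closest fraction with denominator <= 6 is either p_2/q_2 or the intermediate fraction (k*p_2 + p_1)/(k*q_2 + q_1) with the largest k >= 1 whose denominator stays <= 6; these approach x as k grows, and every other convergent or intermediate fraction in range is farther away.
Largest k: floor((6 - q_1)/q_2) = floor((6 - 1)/6) = 0.
Since k = 0, no intermediate fraction beyond p_2/q_2 has denominator <= 6, so the convergent 23/6 is the closest (its error is |50*6 - 23*13|/(13*6) = 1/78).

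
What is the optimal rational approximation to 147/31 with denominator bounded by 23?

109/23

Expand x = 147/31 as a continued fraction with the Euclidean algorithm:
  147 = 4*31 + 23, so a_0 = 4.
  31 = 1*23 + 8, so a_1 = 1.
  23 = 2*8 + 7, so a_2 = 2.
  8 = 1*7 + 1, so a_3 = 1.
  7 = 7*1 + 0, so a_4 = 7.
so x = [4; 1, 2, 1, 7].
Convergents (p_i = a_i*p_{i-1} + p_{i-2}, q_i = a_i*q_{i-1} + q_{i-2} with p_{-2}=0, p_{-1}=1, q_{-2}=1, q_{-1}=0), until the denominator exceeds 23:
  i=0: a_0=4, p_0 = 4*1 + 0 = 4, q_0 = 4*0 + 1 = 1.
  i=1: a_1=1, p_1 = 1*4 + 1 = 5, q_1 = 1*1 + 0 = 1.
  i=2: a_2=2, p_2 = 2*5 + 4 = 14, q_2 = 2*1 + 1 = 3.
  i=3: a_3=1, p_3 = 1*14 + 5 = 19, q_3 = 1*3 + 1 = 4.
  i=4: a_4=7, p_4 = 7*19 + 14 = 147, q_4 = 7*4 + 3 = 31.
q_4 = 31 > 23, so the last convergent with denominator <= 23 is p_3/q_3 = 19/4.
The closest fraction with denominator <= 23 is either p_3/q_3 or the intermediate fraction (k*p_3 + p_2)/(k*q_3 + q_2) with the largest k >= 1 whose denominator stays <= 23; these approach x as k grows, and every other convergent or intermediate fraction in range is farther away.
Largest k: floor((23 - q_2)/q_3) = floor((23 - 3)/4) = 5.
That gives (5*19 + 14)/(5*4 + 3) = 109/23.
Compare the errors: |x - 19/4| = |147*4 - 19*31|/(31*4) = 1/124, and |x - 109/23| = |147*23 - 109*31|/(31*23) = 2/713.
Cross-multiplying, 2*124 = 248 < 713 = 1*713, so 2/713 is smaller: the intermediate fraction 109/23 is closer to x than 19/4.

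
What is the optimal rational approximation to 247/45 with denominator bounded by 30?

159/29

Expand x = 247/45 as a continued fraction with the Euclidean algorithm:
  247 = 5*45 + 22, so a_0 = 5.
  45 = 2*22 + 1, so a_1 = 2.
  22 = 22*1 + 0, so a_2 = 22.
so x = [5; 2, 22].
Convergents (p_i = a_i*p_{i-1} + p_{i-2}, q_i = a_i*q_{i-1} + q_{i-2} with p_{-2}=0, p_{-1}=1, q_{-2}=1, q_{-1}=0), until the denominator exceeds 30:
  i=0: a_0=5, p_0 = 5*1 + 0 = 5, q_0 = 5*0 + 1 = 1.
  i=1: a_1=2, p_1 = 2*5 + 1 = 11, q_1 = 2*1 + 0 = 2.
  i=2: a_2=22, p_2 = 22*11 + 5 = 247, q_2 = 22*2 + 1 = 45.
q_2 = 45 > 30, so the last convergent with denominator <= 30 is p_1/q_1 = 11/2.
The closest fraction with denominator <= 30 is either p_1/q_1 or the intermediate fraction (k*p_1 + p_0)/(k*q_1 + q_0) with the largest k >= 1 whose denominator stays <= 30; these approach x as k grows, and every other convergent or intermediate fraction in range is farther away.
Largest k: floor((30 - q_0)/q_1) = floor((30 - 1)/2) = 14.
That gives (14*11 + 5)/(14*2 + 1) = 159/29.
Compare the errors: |x - 11/2| = |247*2 - 11*45|/(45*2) = 1/90, and |x - 159/29| = |247*29 - 159*45|/(45*29) = 8/1305.
Cross-multiplying, 8*90 = 720 < 1305 = 1*1305, so 8/1305 is smaller: the intermediate fraction 159/29 is closer to x than 11/2.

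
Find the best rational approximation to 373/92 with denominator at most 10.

41/10

Expand x = 373/92 as a continued fraction with the Euclidean algorithm:
  373 = 4*92 + 5, so a_0 = 4.
  92 = 18*5 + 2, so a_1 = 18.
  5 = 2*2 + 1, so a_2 = 2.
  2 = 2*1 + 0, so a_3 = 2.
so x = [4; 18, 2, 2].
Convergents (p_i = a_i*p_{i-1} + p_{i-2}, q_i = a_i*q_{i-1} + q_{i-2} with p_{-2}=0, p_{-1}=1, q_{-2}=1, q_{-1}=0), until the denominator exceeds 10:
  i=0: a_0=4, p_0 = 4*1 + 0 = 4, q_0 = 4*0 + 1 = 1.
  i=1: a_1=18, p_1 = 18*4 + 1 = 73, q_1 = 18*1 + 0 = 18.
q_1 = 18 > 10, so the last convergent with denominator <= 10 is p_0/q_0 = 4/1.
The closest fraction with denominator <= 10 is either p_0/q_0 or the intermediate fraction (k*p_0 + p_{-1})/(k*q_0 + q_{-1}) with the largest k >= 1 whose denominator stays <= 10; these approach x as k grows, and every other convergent or intermediate fraction in range is farther away.
Largest k: floor((10 - q_{-1})/q_0) = floor((10 - 0)/1) = 10 (using the seeds p_{-1} = 1, q_{-1} = 0).
That gives (10*4 + 1)/(10*1 + 0) = 41/10.
Compare the errors: |x - 4/1| = |373*1 - 4*92|/(92*1) = 5/92, and |x - 41/10| = |373*10 - 41*92|/(92*10) = 42/920.
Cross-multiplying, 42*92 = 3864 < 4600 = 5*920, so 42/920 is smaller: the intermediate fraction 41/10 is closer to x than 4/1.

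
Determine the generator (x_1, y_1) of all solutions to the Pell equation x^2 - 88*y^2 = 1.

(x, y) = (197, 21)

First expand sqrt(88) as a continued fraction. With x_i = (sqrt(88) + m_i)/d_i and (m_0, d_0) = (0, 1): a_0 = floor(sqrt(88)) = 9, since 9^2 = 81 <= 88 < 100 = 10^2.
Iterate m_{i+1} = d_i*a_i - m_i, d_{i+1} = (88 - m_{i+1}^2)/d_i, a_{i+1} = floor((a_0 + m_{i+1})/d_{i+1}):
  m_1 = 1*9 - 0 = 9, d_1 = (88 - 9^2)/1 = 7/1 = 7, a_1 = floor((9 + 9)/7) = 2.
  m_2 = 7*2 - 9 = 5, d_2 = (88 - 5^2)/7 = 63/7 = 9, a_2 = floor((9 + 5)/9) = 1.
  m_3 = 9*1 - 5 = 4, d_3 = (88 - 4^2)/9 = 72/9 = 8, a_3 = floor((9 + 4)/8) = 1.
  m_4 = 8*1 - 4 = 4, d_4 = (88 - 4^2)/8 = 72/8 = 9, a_4 = floor((9 + 4)/9) = 1.
  m_5 = 9*1 - 4 = 5, d_5 = (88 - 5^2)/9 = 63/9 = 7, a_5 = floor((9 + 5)/7) = 2.
  m_6 = 7*2 - 5 = 9, d_6 = (88 - 9^2)/7 = 7/7 = 1, a_6 = floor((9 + 9)/1) = 18.
  m_7 = 1*18 - 9 = 9, d_7 = (88 - 9^2)/1 = 7/1 = 7: (m_7, d_7) = (m_1, d_1) = (9, 7), so from here the quotients repeat a_1, ..., a_6; the period length is 6.
So sqrt(88) = [9; (2, 1, 1, 1, 2, 18)] with period length k = 6.
k is even, so the fundamental solution of x^2 - 88y^2 = 1 is (p_{k-1}, q_{k-1}) = (p_5, q_5); compute convergents through index 5.
Convergents (p_i = a_i*p_{i-1} + p_{i-2}, q_i = a_i*q_{i-1} + q_{i-2} with p_{-2}=0, p_{-1}=1, q_{-2}=1, q_{-1}=0):
  i=0: a_0=9, p_0 = 9*1 + 0 = 9, q_0 = 9*0 + 1 = 1.
  i=1: a_1=2, p_1 = 2*9 + 1 = 19, q_1 = 2*1 + 0 = 2.
  i=2: a_2=1, p_2 = 1*19 + 9 = 28, q_2 = 1*2 + 1 = 3.
  i=3: a_3=1, p_3 = 1*28 + 19 = 47, q_3 = 1*3 + 2 = 5.
  i=4: a_4=1, p_4 = 1*47 + 28 = 75, q_4 = 1*5 + 3 = 8.
  i=5: a_5=2, p_5 = 2*75 + 47 = 197, q_5 = 2*8 + 5 = 21.
Check: 197^2 - 88*21^2 = 38809 - 38808 = 1, so (x, y) = (197, 21) solves the equation, and by the theorem it is the least positive solution.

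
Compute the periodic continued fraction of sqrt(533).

[23; (11, 1, 1, 11, 46)]

Write x_i = (sqrt(533) + m_i)/d_i with (m_0, d_0) = (0, 1). a_0 = floor(sqrt(533)) = 23, since 23^2 = 529 <= 533 < 576 = 24^2.
Iterate m_{i+1} = d_i*a_i - m_i, d_{i+1} = (533 - m_{i+1}^2)/d_i, a_{i+1} = floor((a_0 + m_{i+1})/d_{i+1}):
  m_1 = 1*23 - 0 = 23, d_1 = (533 - 23^2)/1 = 4/1 = 4, a_1 = floor((23 + 23)/4) = 11.
  m_2 = 4*11 - 23 = 21, d_2 = (533 - 21^2)/4 = 92/4 = 23, a_2 = floor((23 + 21)/23) = 1.
  m_3 = 23*1 - 21 = 2, d_3 = (533 - 2^2)/23 = 529/23 = 23, a_3 = floor((23 + 2)/23) = 1.
  m_4 = 23*1 - 2 = 21, d_4 = (533 - 21^2)/23 = 92/23 = 4, a_4 = floor((23 + 21)/4) = 11.
  m_5 = 4*11 - 21 = 23, d_5 = (533 - 23^2)/4 = 4/4 = 1, a_5 = floor((23 + 23)/1) = 46.
  m_6 = 1*46 - 23 = 23, d_6 = (533 - 23^2)/1 = 4/1 = 4: (m_6, d_6) = (m_1, d_1) = (23, 4), so from here the quotients repeat a_1, ..., a_5; the period length is 5.
Hence the expansion of sqrt(533) is a_0 = 23 followed by the repeating block 11, 1, 1, 11, 46 (period 5).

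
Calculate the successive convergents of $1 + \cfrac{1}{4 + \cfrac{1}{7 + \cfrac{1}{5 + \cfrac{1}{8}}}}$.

1/1, 5/4, 36/29, 185/149, 1516/1221

Using the convergent recurrence p_i = a_i*p_{i-1} + p_{i-2}, q_i = a_i*q_{i-1} + q_{i-2} with p_{-2}=0, p_{-1}=1, q_{-2}=1, q_{-1}=0:
  i=0: a_0=1, p_0 = 1*1 + 0 = 1, q_0 = 1*0 + 1 = 1.
  i=1: a_1=4, p_1 = 4*1 + 1 = 5, q_1 = 4*1 + 0 = 4.
  i=2: a_2=7, p_2 = 7*5 + 1 = 36, q_2 = 7*4 + 1 = 29.
  i=3: a_3=5, p_3 = 5*36 + 5 = 185, q_3 = 5*29 + 4 = 149.
  i=4: a_4=8, p_4 = 8*185 + 36 = 1516, q_4 = 8*149 + 29 = 1221.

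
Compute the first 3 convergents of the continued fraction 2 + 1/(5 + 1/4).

Using the convergent recurrence p_i = a_i*p_{i-1} + p_{i-2}, q_i = a_i*q_{i-1} + q_{i-2} with p_{-2}=0, p_{-1}=1, q_{-2}=1, q_{-1}=0:
  i=0: a_0=2, p_0 = 2*1 + 0 = 2, q_0 = 2*0 + 1 = 1.
  i=1: a_1=5, p_1 = 5*2 + 1 = 11, q_1 = 5*1 + 0 = 5.
  i=2: a_2=4, p_2 = 4*11 + 2 = 46, q_2 = 4*5 + 1 = 21.

2/1, 11/5, 46/21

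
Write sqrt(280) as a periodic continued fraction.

[16; (1, 2, 1, 2, 1, 32)]

Write x_i = (sqrt(280) + m_i)/d_i with (m_0, d_0) = (0, 1). a_0 = floor(sqrt(280)) = 16, since 16^2 = 256 <= 280 < 289 = 17^2.
Iterate m_{i+1} = d_i*a_i - m_i, d_{i+1} = (280 - m_{i+1}^2)/d_i, a_{i+1} = floor((a_0 + m_{i+1})/d_{i+1}):
  m_1 = 1*16 - 0 = 16, d_1 = (280 - 16^2)/1 = 24/1 = 24, a_1 = floor((16 + 16)/24) = 1.
  m_2 = 24*1 - 16 = 8, d_2 = (280 - 8^2)/24 = 216/24 = 9, a_2 = floor((16 + 8)/9) = 2.
  m_3 = 9*2 - 8 = 10, d_3 = (280 - 10^2)/9 = 180/9 = 20, a_3 = floor((16 + 10)/20) = 1.
  m_4 = 20*1 - 10 = 10, d_4 = (280 - 10^2)/20 = 180/20 = 9, a_4 = floor((16 + 10)/9) = 2.
  m_5 = 9*2 - 10 = 8, d_5 = (280 - 8^2)/9 = 216/9 = 24, a_5 = floor((16 + 8)/24) = 1.
  m_6 = 24*1 - 8 = 16, d_6 = (280 - 16^2)/24 = 24/24 = 1, a_6 = floor((16 + 16)/1) = 32.
  m_7 = 1*32 - 16 = 16, d_7 = (280 - 16^2)/1 = 24/1 = 24: (m_7, d_7) = (m_1, d_1) = (16, 24), so from here the quotients repeat a_1, ..., a_6; the period length is 6.
Hence the expansion of sqrt(280) is a_0 = 16 followed by the repeating block 1, 2, 1, 2, 1, 32 (period 6).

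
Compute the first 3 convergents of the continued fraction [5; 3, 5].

Using the convergent recurrence p_i = a_i*p_{i-1} + p_{i-2}, q_i = a_i*q_{i-1} + q_{i-2} with p_{-2}=0, p_{-1}=1, q_{-2}=1, q_{-1}=0:
  i=0: a_0=5, p_0 = 5*1 + 0 = 5, q_0 = 5*0 + 1 = 1.
  i=1: a_1=3, p_1 = 3*5 + 1 = 16, q_1 = 3*1 + 0 = 3.
  i=2: a_2=5, p_2 = 5*16 + 5 = 85, q_2 = 5*3 + 1 = 16.

5/1, 16/3, 85/16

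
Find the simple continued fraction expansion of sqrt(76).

Write x_i = (sqrt(76) + m_i)/d_i with (m_0, d_0) = (0, 1). a_0 = floor(sqrt(76)) = 8, since 8^2 = 64 <= 76 < 81 = 9^2.
Iterate m_{i+1} = d_i*a_i - m_i, d_{i+1} = (76 - m_{i+1}^2)/d_i, a_{i+1} = floor((a_0 + m_{i+1})/d_{i+1}):
  m_1 = 1*8 - 0 = 8, d_1 = (76 - 8^2)/1 = 12/1 = 12, a_1 = floor((8 + 8)/12) = 1.
  m_2 = 12*1 - 8 = 4, d_2 = (76 - 4^2)/12 = 60/12 = 5, a_2 = floor((8 + 4)/5) = 2.
  m_3 = 5*2 - 4 = 6, d_3 = (76 - 6^2)/5 = 40/5 = 8, a_3 = floor((8 + 6)/8) = 1.
  m_4 = 8*1 - 6 = 2, d_4 = (76 - 2^2)/8 = 72/8 = 9, a_4 = floor((8 + 2)/9) = 1.
  m_5 = 9*1 - 2 = 7, d_5 = (76 - 7^2)/9 = 27/9 = 3, a_5 = floor((8 + 7)/3) = 5.
  m_6 = 3*5 - 7 = 8, d_6 = (76 - 8^2)/3 = 12/3 = 4, a_6 = floor((8 + 8)/4) = 4.
  m_7 = 4*4 - 8 = 8, d_7 = (76 - 8^2)/4 = 12/4 = 3, a_7 = floor((8 + 8)/3) = 5.
  m_8 = 3*5 - 8 = 7, d_8 = (76 - 7^2)/3 = 27/3 = 9, a_8 = floor((8 + 7)/9) = 1.
  m_9 = 9*1 - 7 = 2, d_9 = (76 - 2^2)/9 = 72/9 = 8, a_9 = floor((8 + 2)/8) = 1.
  m_10 = 8*1 - 2 = 6, d_10 = (76 - 6^2)/8 = 40/8 = 5, a_10 = floor((8 + 6)/5) = 2.
  m_11 = 5*2 - 6 = 4, d_11 = (76 - 4^2)/5 = 60/5 = 12, a_11 = floor((8 + 4)/12) = 1.
  m_12 = 12*1 - 4 = 8, d_12 = (76 - 8^2)/12 = 12/12 = 1, a_12 = floor((8 + 8)/1) = 16.
  m_13 = 1*16 - 8 = 8, d_13 = (76 - 8^2)/1 = 12/1 = 12: (m_13, d_13) = (m_1, d_1) = (8, 12), so from here the quotients repeat a_1, ..., a_12; the period length is 12.
Hence the expansion of sqrt(76) is a_0 = 8 followed by the repeating block 1, 2, 1, 1, 5, 4, 5, 1, 1, 2, 1, 16 (period 12).

[8; (1, 2, 1, 1, 5, 4, 5, 1, 1, 2, 1, 16)]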